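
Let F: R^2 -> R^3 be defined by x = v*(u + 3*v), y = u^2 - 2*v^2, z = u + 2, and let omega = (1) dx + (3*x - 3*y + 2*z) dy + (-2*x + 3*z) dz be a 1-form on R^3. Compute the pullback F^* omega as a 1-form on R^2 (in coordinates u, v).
F^* omega = (-6*u^3 + 6*u^2*v + 4*u^2 + 30*u*v^2 - 2*u*v + 11*u - 6*v^2 + v + 6) du + (12*u^2*v - 12*u*v^2 - 8*u*v + u - 60*v^3 - 10*v) dv

Using F^*(f dg) = (f ∘ F) d(g ∘ F), substitute each coordinate x_i by F_i(u, v) in f_i, and replace dx_i by d F_i = (∂F_i/∂u) du + (∂F_i/∂v) dv.
  For the x component: f_1(F) = 1; d F_1 = (v) du + (u + 6*v) dv
  For the y component: f_2(F) = -3*u^2 + 3*u*v + 2*u + 15*v^2 + 4; d F_2 = (2*u) du + (-4*v) dv
  For the z component: f_3(F) = -2*u*v + 3*u - 6*v^2 + 6; d F_3 = (1) du + (0) dv
Combining and collecting du, dv coefficients:
  coeff of du: -6*u^3 + 6*u^2*v + 4*u^2 + 30*u*v^2 - 2*u*v + 11*u - 6*v^2 + v + 6
  coeff of dv: 12*u^2*v - 12*u*v^2 - 8*u*v + u - 60*v^3 - 10*v
F^* omega = (-6*u^3 + 6*u^2*v + 4*u^2 + 30*u*v^2 - 2*u*v + 11*u - 6*v^2 + v + 6) du + (12*u^2*v - 12*u*v^2 - 8*u*v + u - 60*v^3 - 10*v) dv.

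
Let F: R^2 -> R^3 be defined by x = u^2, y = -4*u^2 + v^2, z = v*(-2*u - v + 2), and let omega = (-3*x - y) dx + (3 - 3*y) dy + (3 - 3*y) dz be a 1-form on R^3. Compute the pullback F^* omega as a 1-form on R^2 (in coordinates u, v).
F^* omega = (-94*u^3 - 24*u^2*v + 22*u*v^2 - 24*u + 6*v^3 - 6*v) du + (-24*u^3 + 24*u^2 + 6*u*v^2 - 6*u - 6*v^2 + 6) dv

Using F^*(f dg) = (f ∘ F) d(g ∘ F), substitute each coordinate x_i by F_i(u, v) in f_i, and replace dx_i by d F_i = (∂F_i/∂u) du + (∂F_i/∂v) dv.
  For the x component: f_1(F) = u^2 - v^2; d F_1 = (2*u) du + (0) dv
  For the y component: f_2(F) = 12*u^2 - 3*v^2 + 3; d F_2 = (-8*u) du + (2*v) dv
  For the z component: f_3(F) = 12*u^2 - 3*v^2 + 3; d F_3 = (-2*v) du + (-2*u - 2*v + 2) dv
Combining and collecting du, dv coefficients:
  coeff of du: -94*u^3 - 24*u^2*v + 22*u*v^2 - 24*u + 6*v^3 - 6*v
  coeff of dv: -24*u^3 + 24*u^2 + 6*u*v^2 - 6*u - 6*v^2 + 6
F^* omega = (-94*u^3 - 24*u^2*v + 22*u*v^2 - 24*u + 6*v^3 - 6*v) du + (-24*u^3 + 24*u^2 + 6*u*v^2 - 6*u - 6*v^2 + 6) dv.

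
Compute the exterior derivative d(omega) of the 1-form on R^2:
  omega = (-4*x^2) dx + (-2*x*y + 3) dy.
d(omega) = (-2*y) dx ∧ dy

For a 1-form omega = sum_i f_i dx_i, the exterior derivative is
  d(omega) = sum_{i < j} (∂f_j/∂x_i - ∂f_i/∂x_j) dx_i ∧ dx_j.
  coefficient of dx ∧ dy: ∂f_2/∂x - ∂f_1/∂y = ∂(-2*x*y + 3)/∂x - ∂(-4*x^2)/∂y = -2*y
Assembling: d(omega) = (-2*y) dx ∧ dy.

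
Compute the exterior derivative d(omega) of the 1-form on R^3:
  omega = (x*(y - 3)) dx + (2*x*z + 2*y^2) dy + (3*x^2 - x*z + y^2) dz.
d(omega) = (-x + 2*z) dx ∧ dy + (6*x - z) dx ∧ dz + (-2*x + 2*y) dy ∧ dz

For a 1-form omega = sum_i f_i dx_i, the exterior derivative is
  d(omega) = sum_{i < j} (∂f_j/∂x_i - ∂f_i/∂x_j) dx_i ∧ dx_j.
  coefficient of dx ∧ dy: ∂f_2/∂x - ∂f_1/∂y = ∂(2*x*z + 2*y^2)/∂x - ∂(x*(y - 3))/∂y = -x + 2*z
  coefficient of dx ∧ dz: ∂f_3/∂x - ∂f_1/∂z = ∂(3*x^2 - x*z + y^2)/∂x - ∂(x*(y - 3))/∂z = 6*x - z
  coefficient of dy ∧ dz: ∂f_3/∂y - ∂f_2/∂z = ∂(3*x^2 - x*z + y^2)/∂y - ∂(2*x*z + 2*y^2)/∂z = -2*x + 2*y
Assembling: d(omega) = (-x + 2*z) dx ∧ dy + (6*x - z) dx ∧ dz + (-2*x + 2*y) dy ∧ dz.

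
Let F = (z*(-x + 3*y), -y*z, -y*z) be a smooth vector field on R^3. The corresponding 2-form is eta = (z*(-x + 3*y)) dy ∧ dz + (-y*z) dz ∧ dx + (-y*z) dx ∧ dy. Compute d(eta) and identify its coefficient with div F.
d(eta) = (-y - 2*z) dx ∧ dy ∧ dz; div F = -y - 2*z

For a 2-form in R^3 of the form above, applying d gives a 3-form with coefficient ∂P/∂x + ∂Q/∂y + ∂R/∂z:
  ∂P/∂x = -z
  ∂Q/∂y = -z
  ∂R/∂z = -y
Sum = -y - 2*z, which is exactly div F.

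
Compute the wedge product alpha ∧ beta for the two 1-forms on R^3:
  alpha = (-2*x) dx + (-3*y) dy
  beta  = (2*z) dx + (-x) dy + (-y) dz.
alpha ∧ beta = (2*x^2 + 6*y*z) dx ∧ dy + (2*x*y) dx ∧ dz + (3*y^2) dy ∧ dz

Distribute the wedge, using dx_i ∧ dx_j = -dx_j ∧ dx_i and dx_i ∧ dx_i = 0. For each pair (i, j) with i < j, the coefficient of dx_i ∧ dx_j in alpha ∧ beta is (alpha_i * beta_j - alpha_j * beta_i). Collecting: alpha ∧ beta = (2*x^2 + 6*y*z) dx ∧ dy + (2*x*y) dx ∧ dz + (3*y^2) dy ∧ dz.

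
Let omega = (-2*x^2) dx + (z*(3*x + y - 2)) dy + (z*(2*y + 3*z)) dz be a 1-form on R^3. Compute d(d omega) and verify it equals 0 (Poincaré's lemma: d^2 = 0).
d(d omega) = 0

Step 1: d omega = sum_{i<j} (∂f_j/∂x_i - ∂f_i/∂x_j) dx_i ∧ dx_j:
  coeff of dx ∧ dy: 3*z
  coeff of dx ∧ dz: 0
  coeff of dy ∧ dz: -3*x - y + 2*z + 2
Step 2: Apply d again to each 2-form coefficient. The only possible 3-form in R^3 is dx ∧ dy ∧ dz, with coefficient
  ∂(coeff of dy∧dz)/∂x - ∂(coeff of dx∧dz)/∂y + ∂(coeff of dx∧dy)/∂z
  = ∂/∂x (-3*x - y + 2*z + 2) - ∂/∂y (0) + ∂/∂z (3*z).
Each of these terms simplifies to sums of mixed partials that cancel in pairs. The result is 0 (by equality of mixed partials for smooth functions — Schwarz / Clairaut).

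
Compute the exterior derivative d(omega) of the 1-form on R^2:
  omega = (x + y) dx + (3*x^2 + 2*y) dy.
d(omega) = (6*x - 1) dx ∧ dy

For a 1-form omega = sum_i f_i dx_i, the exterior derivative is
  d(omega) = sum_{i < j} (∂f_j/∂x_i - ∂f_i/∂x_j) dx_i ∧ dx_j.
  coefficient of dx ∧ dy: ∂f_2/∂x - ∂f_1/∂y = ∂(3*x^2 + 2*y)/∂x - ∂(x + y)/∂y = 6*x - 1
Assembling: d(omega) = (6*x - 1) dx ∧ dy.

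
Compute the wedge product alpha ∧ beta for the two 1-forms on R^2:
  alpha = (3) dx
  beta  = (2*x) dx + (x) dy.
alpha ∧ beta = (3*x) dx ∧ dy

Distribute the wedge, using dx_i ∧ dx_j = -dx_j ∧ dx_i and dx_i ∧ dx_i = 0. For each pair (i, j) with i < j, the coefficient of dx_i ∧ dx_j in alpha ∧ beta is (alpha_i * beta_j - alpha_j * beta_i). Collecting: alpha ∧ beta = (3*x) dx ∧ dy.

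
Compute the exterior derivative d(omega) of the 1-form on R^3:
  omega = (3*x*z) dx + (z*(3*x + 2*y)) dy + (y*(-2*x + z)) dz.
d(omega) = (3*z) dx ∧ dy + (-3*x - 2*y) dx ∧ dz + (-5*x - 2*y + z) dy ∧ dz

For a 1-form omega = sum_i f_i dx_i, the exterior derivative is
  d(omega) = sum_{i < j} (∂f_j/∂x_i - ∂f_i/∂x_j) dx_i ∧ dx_j.
  coefficient of dx ∧ dy: ∂f_2/∂x - ∂f_1/∂y = ∂(z*(3*x + 2*y))/∂x - ∂(3*x*z)/∂y = 3*z
  coefficient of dx ∧ dz: ∂f_3/∂x - ∂f_1/∂z = ∂(y*(-2*x + z))/∂x - ∂(3*x*z)/∂z = -3*x - 2*y
  coefficient of dy ∧ dz: ∂f_3/∂y - ∂f_2/∂z = ∂(y*(-2*x + z))/∂y - ∂(z*(3*x + 2*y))/∂z = -5*x - 2*y + z
Assembling: d(omega) = (3*z) dx ∧ dy + (-3*x - 2*y) dx ∧ dz + (-5*x - 2*y + z) dy ∧ dz.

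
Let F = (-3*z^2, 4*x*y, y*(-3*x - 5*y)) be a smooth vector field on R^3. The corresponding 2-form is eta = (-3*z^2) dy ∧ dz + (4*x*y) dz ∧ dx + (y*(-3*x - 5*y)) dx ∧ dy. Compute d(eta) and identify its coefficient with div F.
d(eta) = (4*x) dx ∧ dy ∧ dz; div F = 4*x

For a 2-form in R^3 of the form above, applying d gives a 3-form with coefficient ∂P/∂x + ∂Q/∂y + ∂R/∂z:
  ∂P/∂x = 0
  ∂Q/∂y = 4*x
  ∂R/∂z = 0
Sum = 4*x, which is exactly div F.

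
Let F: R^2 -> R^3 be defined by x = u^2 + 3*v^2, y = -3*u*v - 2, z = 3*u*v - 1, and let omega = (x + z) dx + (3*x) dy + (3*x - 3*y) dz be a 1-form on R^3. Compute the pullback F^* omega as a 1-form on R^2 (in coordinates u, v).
F^* omega = (2*u^3 + 6*u^2*v + 33*u*v^2 - 2*u + 18*v) du + (33*u^2*v + 18*u*v^2 + 18*u + 18*v^3 - 6*v) dv

Using F^*(f dg) = (f ∘ F) d(g ∘ F), substitute each coordinate x_i by F_i(u, v) in f_i, and replace dx_i by d F_i = (∂F_i/∂u) du + (∂F_i/∂v) dv.
  For the x component: f_1(F) = u^2 + 3*u*v + 3*v^2 - 1; d F_1 = (2*u) du + (6*v) dv
  For the y component: f_2(F) = 3*u^2 + 9*v^2; d F_2 = (-3*v) du + (-3*u) dv
  For the z component: f_3(F) = 3*u^2 + 9*u*v + 9*v^2 + 6; d F_3 = (3*v) du + (3*u) dv
Combining and collecting du, dv coefficients:
  coeff of du: 2*u^3 + 6*u^2*v + 33*u*v^2 - 2*u + 18*v
  coeff of dv: 33*u^2*v + 18*u*v^2 + 18*u + 18*v^3 - 6*v
F^* omega = (2*u^3 + 6*u^2*v + 33*u*v^2 - 2*u + 18*v) du + (33*u^2*v + 18*u*v^2 + 18*u + 18*v^3 - 6*v) dv.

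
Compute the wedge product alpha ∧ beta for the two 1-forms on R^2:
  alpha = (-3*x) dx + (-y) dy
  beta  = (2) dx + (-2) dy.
alpha ∧ beta = (6*x + 2*y) dx ∧ dy

Distribute the wedge, using dx_i ∧ dx_j = -dx_j ∧ dx_i and dx_i ∧ dx_i = 0. For each pair (i, j) with i < j, the coefficient of dx_i ∧ dx_j in alpha ∧ beta is (alpha_i * beta_j - alpha_j * beta_i). Collecting: alpha ∧ beta = (6*x + 2*y) dx ∧ dy.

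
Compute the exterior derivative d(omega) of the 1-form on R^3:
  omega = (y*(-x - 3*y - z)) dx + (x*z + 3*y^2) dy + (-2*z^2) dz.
d(omega) = (x + 6*y + 2*z) dx ∧ dy + (y) dx ∧ dz + (-x) dy ∧ dz

For a 1-form omega = sum_i f_i dx_i, the exterior derivative is
  d(omega) = sum_{i < j} (∂f_j/∂x_i - ∂f_i/∂x_j) dx_i ∧ dx_j.
  coefficient of dx ∧ dy: ∂f_2/∂x - ∂f_1/∂y = ∂(x*z + 3*y^2)/∂x - ∂(y*(-x - 3*y - z))/∂y = x + 6*y + 2*z
  coefficient of dx ∧ dz: ∂f_3/∂x - ∂f_1/∂z = ∂(-2*z^2)/∂x - ∂(y*(-x - 3*y - z))/∂z = y
  coefficient of dy ∧ dz: ∂f_3/∂y - ∂f_2/∂z = ∂(-2*z^2)/∂y - ∂(x*z + 3*y^2)/∂z = -x
Assembling: d(omega) = (x + 6*y + 2*z) dx ∧ dy + (y) dx ∧ dz + (-x) dy ∧ dz.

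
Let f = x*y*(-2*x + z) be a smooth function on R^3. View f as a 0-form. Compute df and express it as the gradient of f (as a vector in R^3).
df = (y*(-4*x + z)) dx + (x*(-2*x + z)) dy + (x*y) dz; grad f = (y*(-4*x + z), x*(-2*x + z), x*y)

For a 0-form f, d f = (∂f/∂x) dx + (∂f/∂y) dy + (∂f/∂z) dz. The components of the vector representation are exactly the entries of grad f in Cartesian coordinates:
  ∂f/∂x = y*(-4*x + z)
  ∂f/∂y = x*(-2*x + z)
  ∂f/∂z = x*y.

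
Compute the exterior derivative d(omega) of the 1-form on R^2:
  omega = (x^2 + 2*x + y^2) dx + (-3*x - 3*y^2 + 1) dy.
d(omega) = (-2*y - 3) dx ∧ dy

For a 1-form omega = sum_i f_i dx_i, the exterior derivative is
  d(omega) = sum_{i < j} (∂f_j/∂x_i - ∂f_i/∂x_j) dx_i ∧ dx_j.
  coefficient of dx ∧ dy: ∂f_2/∂x - ∂f_1/∂y = ∂(-3*x - 3*y^2 + 1)/∂x - ∂(x^2 + 2*x + y^2)/∂y = -2*y - 3
Assembling: d(omega) = (-2*y - 3) dx ∧ dy.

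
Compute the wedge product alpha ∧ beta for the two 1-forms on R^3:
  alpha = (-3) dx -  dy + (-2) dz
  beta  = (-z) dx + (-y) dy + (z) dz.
alpha ∧ beta = (3*y - z) dx ∧ dy + (-5*z) dx ∧ dz + (-2*y - z) dy ∧ dz

Distribute the wedge, using dx_i ∧ dx_j = -dx_j ∧ dx_i and dx_i ∧ dx_i = 0. For each pair (i, j) with i < j, the coefficient of dx_i ∧ dx_j in alpha ∧ beta is (alpha_i * beta_j - alpha_j * beta_i). Collecting: alpha ∧ beta = (3*y - z) dx ∧ dy + (-5*z) dx ∧ dz + (-2*y - z) dy ∧ dz.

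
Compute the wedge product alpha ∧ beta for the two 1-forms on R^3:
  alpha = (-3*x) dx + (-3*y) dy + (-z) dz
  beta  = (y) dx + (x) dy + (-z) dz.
alpha ∧ beta = (-3*x^2 + 3*y^2) dx ∧ dy + (z*(3*x + y)) dx ∧ dz + (z*(x + 3*y)) dy ∧ dz

Distribute the wedge, using dx_i ∧ dx_j = -dx_j ∧ dx_i and dx_i ∧ dx_i = 0. For each pair (i, j) with i < j, the coefficient of dx_i ∧ dx_j in alpha ∧ beta is (alpha_i * beta_j - alpha_j * beta_i). Collecting: alpha ∧ beta = (-3*x^2 + 3*y^2) dx ∧ dy + (z*(3*x + y)) dx ∧ dz + (z*(x + 3*y)) dy ∧ dz.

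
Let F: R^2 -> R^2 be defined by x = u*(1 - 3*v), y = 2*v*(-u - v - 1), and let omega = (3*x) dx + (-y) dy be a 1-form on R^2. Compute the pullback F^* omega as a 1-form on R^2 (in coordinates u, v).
F^* omega = (23*u*v^2 - 18*u*v + 3*u - 4*v^3 - 4*v^2) du + (23*u^2*v - 9*u^2 - 12*u*v^2 - 8*u*v - 8*v^3 - 12*v^2 - 4*v) dv

Using F^*(f dg) = (f ∘ F) d(g ∘ F), substitute each coordinate x_i by F_i(u, v) in f_i, and replace dx_i by d F_i = (∂F_i/∂u) du + (∂F_i/∂v) dv.
  For the x component: f_1(F) = 3*u*(1 - 3*v); d F_1 = (1 - 3*v) du + (-3*u) dv
  For the y component: f_2(F) = 2*v*(u + v + 1); d F_2 = (-2*v) du + (-2*u - 4*v - 2) dv
Combining and collecting du, dv coefficients:
  coeff of du: 23*u*v^2 - 18*u*v + 3*u - 4*v^3 - 4*v^2
  coeff of dv: 23*u^2*v - 9*u^2 - 12*u*v^2 - 8*u*v - 8*v^3 - 12*v^2 - 4*v
F^* omega = (23*u*v^2 - 18*u*v + 3*u - 4*v^3 - 4*v^2) du + (23*u^2*v - 9*u^2 - 12*u*v^2 - 8*u*v - 8*v^3 - 12*v^2 - 4*v) dv.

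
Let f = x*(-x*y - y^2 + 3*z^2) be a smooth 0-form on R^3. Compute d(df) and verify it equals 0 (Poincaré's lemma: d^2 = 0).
d(df) = 0

Step 1: df = sum_i (∂f/∂x_i) dx_i = (-2*x*y - y^2 + 3*z^2) dx + (x*(-x - 2*y)) dy + (6*x*z) dz.
Step 2: Apply d again. Using the 1-form formula, the coefficient of dx ∧ dy in d(df) is ∂^2 f/∂x ∂y - ∂^2 f/∂y ∂x = (-2*x - 2*y) - (-2*x - 2*y) = 0 (equality of mixed partials for smooth f).
Similarly for dx ∧ dz and dy ∧ dz — all coefficients vanish. So d(df) = 0.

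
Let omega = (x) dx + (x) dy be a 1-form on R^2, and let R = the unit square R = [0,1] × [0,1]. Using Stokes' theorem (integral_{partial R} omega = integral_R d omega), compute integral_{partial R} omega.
integral_(partial R) omega = 1

Stokes: integral_partial_R omega = integral_R d omega with d omega = (∂Q/∂x - ∂P/∂y) dx ∧ dy.
  ∂Q/∂x = 1
  ∂P/∂y = 0
  integrand = ∂Q/∂x - ∂P/∂y = 1.
Integrating over R: integral_0^1 integral_0^1 (1) dx dy = 1.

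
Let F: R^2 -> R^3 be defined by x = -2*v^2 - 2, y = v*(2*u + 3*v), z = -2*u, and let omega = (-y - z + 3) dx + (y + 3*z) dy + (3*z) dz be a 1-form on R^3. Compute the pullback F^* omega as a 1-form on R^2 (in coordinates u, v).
F^* omega = (4*u*v^2 - 12*u*v + 12*u + 6*v^3) du + (4*u^2*v - 12*u^2 + 26*u*v^2 - 44*u*v + 30*v^3 - 12*v) dv

Using F^*(f dg) = (f ∘ F) d(g ∘ F), substitute each coordinate x_i by F_i(u, v) in f_i, and replace dx_i by d F_i = (∂F_i/∂u) du + (∂F_i/∂v) dv.
  For the x component: f_1(F) = -2*u*v + 2*u - 3*v^2 + 3; d F_1 = (0) du + (-4*v) dv
  For the y component: f_2(F) = 2*u*v - 6*u + 3*v^2; d F_2 = (2*v) du + (2*u + 6*v) dv
  For the z component: f_3(F) = -6*u; d F_3 = (-2) du + (0) dv
Combining and collecting du, dv coefficients:
  coeff of du: 4*u*v^2 - 12*u*v + 12*u + 6*v^3
  coeff of dv: 4*u^2*v - 12*u^2 + 26*u*v^2 - 44*u*v + 30*v^3 - 12*v
F^* omega = (4*u*v^2 - 12*u*v + 12*u + 6*v^3) du + (4*u^2*v - 12*u^2 + 26*u*v^2 - 44*u*v + 30*v^3 - 12*v) dv.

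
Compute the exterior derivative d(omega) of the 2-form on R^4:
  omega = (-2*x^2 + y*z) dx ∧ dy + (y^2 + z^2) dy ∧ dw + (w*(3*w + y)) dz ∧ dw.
d(omega) = (y) dx ∧ dy ∧ dz + (w - 2*z) dy ∧ dz ∧ dw

For a 2-form omega = sum_{i<j} g_{ij} dx_i ∧ dx_j, the exterior derivative is
  d(omega) = sum_{i<j} d(g_{ij}) ∧ dx_i ∧ dx_j = sum_{i<j, k} (∂g_{ij}/∂x_k) dx_k ∧ dx_i ∧ dx_j.
Expand each term, using dx_k ∧ dx_i ∧ dx_j = sgn(permutation) dx_{(a)} ∧ dx_{(b)} ∧ dx_{(c)} with (a < b < c) sorted:
  d(-2*x^2 + y*z) includes (∂/∂z)(-2*x^2 + y*z) dz = (y) dz, which multiplied by dx ∧ dy gives (y) dx ∧ dy ∧ dz
  d(y^2 + z^2) includes (∂/∂z)(y^2 + z^2) dz = (2*z) dz, which multiplied by dy ∧ dw gives (-2*z) dy ∧ dz ∧ dw
  d(w*(3*w + y)) includes (∂/∂y)(w*(3*w + y)) dy = (w) dy, which multiplied by dz ∧ dw gives (w) dy ∧ dz ∧ dw
Collecting like 3-forms: d(omega) = (y) dx ∧ dy ∧ dz + (w - 2*z) dy ∧ dz ∧ dw.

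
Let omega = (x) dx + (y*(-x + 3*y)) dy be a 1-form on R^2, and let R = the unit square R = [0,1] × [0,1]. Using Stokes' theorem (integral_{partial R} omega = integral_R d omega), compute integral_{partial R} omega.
integral_(partial R) omega = -1/2

Stokes: integral_partial_R omega = integral_R d omega with d omega = (∂Q/∂x - ∂P/∂y) dx ∧ dy.
  ∂Q/∂x = -y
  ∂P/∂y = 0
  integrand = ∂Q/∂x - ∂P/∂y = -y.
Integrating over R: integral_0^1 integral_0^1 (-y) dx dy = -1/2.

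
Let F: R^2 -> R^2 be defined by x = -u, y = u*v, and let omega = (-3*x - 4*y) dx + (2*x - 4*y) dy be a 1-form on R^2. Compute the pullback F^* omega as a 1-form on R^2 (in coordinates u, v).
F^* omega = (u*(-4*v^2 + 2*v - 3)) du + (u^2*(-4*v - 2)) dv

Using F^*(f dg) = (f ∘ F) d(g ∘ F), substitute each coordinate x_i by F_i(u, v) in f_i, and replace dx_i by d F_i = (∂F_i/∂u) du + (∂F_i/∂v) dv.
  For the x component: f_1(F) = u*(3 - 4*v); d F_1 = (-1) du + (0) dv
  For the y component: f_2(F) = 2*u*(-2*v - 1); d F_2 = (v) du + (u) dv
Combining and collecting du, dv coefficients:
  coeff of du: u*(-4*v^2 + 2*v - 3)
  coeff of dv: u^2*(-4*v - 2)
F^* omega = (u*(-4*v^2 + 2*v - 3)) du + (u^2*(-4*v - 2)) dv.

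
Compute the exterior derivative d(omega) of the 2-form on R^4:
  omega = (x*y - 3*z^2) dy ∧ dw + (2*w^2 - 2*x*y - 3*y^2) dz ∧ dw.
d(omega) = (y) dx ∧ dy ∧ dw + (-2*x - 6*y + 6*z) dy ∧ dz ∧ dw + (-2*y) dx ∧ dz ∧ dw

For a 2-form omega = sum_{i<j} g_{ij} dx_i ∧ dx_j, the exterior derivative is
  d(omega) = sum_{i<j} d(g_{ij}) ∧ dx_i ∧ dx_j = sum_{i<j, k} (∂g_{ij}/∂x_k) dx_k ∧ dx_i ∧ dx_j.
Expand each term, using dx_k ∧ dx_i ∧ dx_j = sgn(permutation) dx_{(a)} ∧ dx_{(b)} ∧ dx_{(c)} with (a < b < c) sorted:
  d(x*y - 3*z^2) includes (∂/∂x)(x*y - 3*z^2) dx = (y) dx, which multiplied by dy ∧ dw gives (y) dx ∧ dy ∧ dw
  d(x*y - 3*z^2) includes (∂/∂z)(x*y - 3*z^2) dz = (-6*z) dz, which multiplied by dy ∧ dw gives (6*z) dy ∧ dz ∧ dw
  d(2*w^2 - 2*x*y - 3*y^2) includes (∂/∂x)(2*w^2 - 2*x*y - 3*y^2) dx = (-2*y) dx, which multiplied by dz ∧ dw gives (-2*y) dx ∧ dz ∧ dw
  d(2*w^2 - 2*x*y - 3*y^2) includes (∂/∂y)(2*w^2 - 2*x*y - 3*y^2) dy = (-2*x - 6*y) dy, which multiplied by dz ∧ dw gives (-2*x - 6*y) dy ∧ dz ∧ dw
Collecting like 3-forms: d(omega) = (y) dx ∧ dy ∧ dw + (-2*x - 6*y + 6*z) dy ∧ dz ∧ dw + (-2*y) dx ∧ dz ∧ dw.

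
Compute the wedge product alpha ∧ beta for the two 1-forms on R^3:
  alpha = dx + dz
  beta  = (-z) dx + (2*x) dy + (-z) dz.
alpha ∧ beta = (2*x) dx ∧ dy + (-2*x) dy ∧ dz

Distribute the wedge, using dx_i ∧ dx_j = -dx_j ∧ dx_i and dx_i ∧ dx_i = 0. For each pair (i, j) with i < j, the coefficient of dx_i ∧ dx_j in alpha ∧ beta is (alpha_i * beta_j - alpha_j * beta_i). Collecting: alpha ∧ beta = (2*x) dx ∧ dy + (-2*x) dy ∧ dz.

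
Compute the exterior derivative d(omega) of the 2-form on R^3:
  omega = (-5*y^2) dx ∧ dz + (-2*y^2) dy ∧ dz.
d(omega) = (10*y) dx ∧ dy ∧ dz

For a 2-form omega = sum_{i<j} g_{ij} dx_i ∧ dx_j, the exterior derivative is
  d(omega) = sum_{i<j} d(g_{ij}) ∧ dx_i ∧ dx_j = sum_{i<j, k} (∂g_{ij}/∂x_k) dx_k ∧ dx_i ∧ dx_j.
Expand each term, using dx_k ∧ dx_i ∧ dx_j = sgn(permutation) dx_{(a)} ∧ dx_{(b)} ∧ dx_{(c)} with (a < b < c) sorted:
  d(-5*y^2) includes (∂/∂y)(-5*y^2) dy = (-10*y) dy, which multiplied by dx ∧ dz gives (10*y) dx ∧ dy ∧ dz
Collecting like 3-forms: d(omega) = (10*y) dx ∧ dy ∧ dz.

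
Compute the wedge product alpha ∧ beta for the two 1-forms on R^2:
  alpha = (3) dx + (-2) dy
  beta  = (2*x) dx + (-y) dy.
alpha ∧ beta = (4*x - 3*y) dx ∧ dy

Distribute the wedge, using dx_i ∧ dx_j = -dx_j ∧ dx_i and dx_i ∧ dx_i = 0. For each pair (i, j) with i < j, the coefficient of dx_i ∧ dx_j in alpha ∧ beta is (alpha_i * beta_j - alpha_j * beta_i). Collecting: alpha ∧ beta = (4*x - 3*y) dx ∧ dy.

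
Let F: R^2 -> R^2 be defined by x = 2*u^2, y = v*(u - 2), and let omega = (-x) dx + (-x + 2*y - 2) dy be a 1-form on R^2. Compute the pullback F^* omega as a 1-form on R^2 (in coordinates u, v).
F^* omega = (-8*u^3 - 2*u^2*v + 2*u*v^2 - 4*v^2 - 2*v) du + (-2*u^3 + 2*u^2*v + 4*u^2 - 8*u*v - 2*u + 8*v + 4) dv

Using F^*(f dg) = (f ∘ F) d(g ∘ F), substitute each coordinate x_i by F_i(u, v) in f_i, and replace dx_i by d F_i = (∂F_i/∂u) du + (∂F_i/∂v) dv.
  For the x component: f_1(F) = -2*u^2; d F_1 = (4*u) du + (0) dv
  For the y component: f_2(F) = -2*u^2 + 2*u*v - 4*v - 2; d F_2 = (v) du + (u - 2) dv
Combining and collecting du, dv coefficients:
  coeff of du: -8*u^3 - 2*u^2*v + 2*u*v^2 - 4*v^2 - 2*v
  coeff of dv: -2*u^3 + 2*u^2*v + 4*u^2 - 8*u*v - 2*u + 8*v + 4
F^* omega = (-8*u^3 - 2*u^2*v + 2*u*v^2 - 4*v^2 - 2*v) du + (-2*u^3 + 2*u^2*v + 4*u^2 - 8*u*v - 2*u + 8*v + 4) dv.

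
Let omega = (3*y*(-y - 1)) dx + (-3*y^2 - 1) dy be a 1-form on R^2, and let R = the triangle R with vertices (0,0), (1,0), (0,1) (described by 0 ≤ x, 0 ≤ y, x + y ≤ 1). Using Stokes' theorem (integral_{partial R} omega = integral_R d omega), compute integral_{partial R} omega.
integral_(partial R) omega = 5/2

Stokes: integral_partial_R omega = integral_R d omega with d omega = (∂Q/∂x - ∂P/∂y) dx ∧ dy.
  ∂Q/∂x = 0
  ∂P/∂y = -6*y - 3
  integrand = ∂Q/∂x - ∂P/∂y = 6*y + 3.
Integrating over R: integral_0^1 integral_0^{1-x} (6*y + 3) dy dx = 5/2.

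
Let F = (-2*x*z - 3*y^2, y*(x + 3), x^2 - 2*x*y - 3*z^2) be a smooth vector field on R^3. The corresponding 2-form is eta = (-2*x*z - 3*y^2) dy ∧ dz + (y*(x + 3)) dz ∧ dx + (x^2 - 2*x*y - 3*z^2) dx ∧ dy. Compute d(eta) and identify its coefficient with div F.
d(eta) = (x - 8*z + 3) dx ∧ dy ∧ dz; div F = x - 8*z + 3

For a 2-form in R^3 of the form above, applying d gives a 3-form with coefficient ∂P/∂x + ∂Q/∂y + ∂R/∂z:
  ∂P/∂x = -2*z
  ∂Q/∂y = x + 3
  ∂R/∂z = -6*z
Sum = x - 8*z + 3, which is exactly div F.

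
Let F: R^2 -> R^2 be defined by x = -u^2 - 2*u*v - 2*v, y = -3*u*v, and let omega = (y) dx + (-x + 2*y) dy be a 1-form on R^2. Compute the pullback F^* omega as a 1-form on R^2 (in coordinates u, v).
F^* omega = (3*v*(u^2 + 6*u*v - 2*v)) du + (3*u^2*(-u + 6*v)) dv

Using F^*(f dg) = (f ∘ F) d(g ∘ F), substitute each coordinate x_i by F_i(u, v) in f_i, and replace dx_i by d F_i = (∂F_i/∂u) du + (∂F_i/∂v) dv.
  For the x component: f_1(F) = -3*u*v; d F_1 = (-2*u - 2*v) du + (-2*u - 2) dv
  For the y component: f_2(F) = u^2 - 4*u*v + 2*v; d F_2 = (-3*v) du + (-3*u) dv
Combining and collecting du, dv coefficients:
  coeff of du: 3*v*(u^2 + 6*u*v - 2*v)
  coeff of dv: 3*u^2*(-u + 6*v)
F^* omega = (3*v*(u^2 + 6*u*v - 2*v)) du + (3*u^2*(-u + 6*v)) dv.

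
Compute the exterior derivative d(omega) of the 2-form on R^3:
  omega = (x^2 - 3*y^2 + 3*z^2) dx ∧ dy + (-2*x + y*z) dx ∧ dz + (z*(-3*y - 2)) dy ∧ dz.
d(omega) = (5*z) dx ∧ dy ∧ dz

For a 2-form omega = sum_{i<j} g_{ij} dx_i ∧ dx_j, the exterior derivative is
  d(omega) = sum_{i<j} d(g_{ij}) ∧ dx_i ∧ dx_j = sum_{i<j, k} (∂g_{ij}/∂x_k) dx_k ∧ dx_i ∧ dx_j.
Expand each term, using dx_k ∧ dx_i ∧ dx_j = sgn(permutation) dx_{(a)} ∧ dx_{(b)} ∧ dx_{(c)} with (a < b < c) sorted:
  d(x^2 - 3*y^2 + 3*z^2) includes (∂/∂z)(x^2 - 3*y^2 + 3*z^2) dz = (6*z) dz, which multiplied by dx ∧ dy gives (6*z) dx ∧ dy ∧ dz
  d(-2*x + y*z) includes (∂/∂y)(-2*x + y*z) dy = (z) dy, which multiplied by dx ∧ dz gives (-z) dx ∧ dy ∧ dz
Collecting like 3-forms: d(omega) = (5*z) dx ∧ dy ∧ dz.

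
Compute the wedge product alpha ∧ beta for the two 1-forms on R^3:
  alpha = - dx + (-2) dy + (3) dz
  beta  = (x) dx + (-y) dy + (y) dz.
alpha ∧ beta = (2*x + y) dx ∧ dy + (-3*x - y) dx ∧ dz + (y) dy ∧ dz

Distribute the wedge, using dx_i ∧ dx_j = -dx_j ∧ dx_i and dx_i ∧ dx_i = 0. For each pair (i, j) with i < j, the coefficient of dx_i ∧ dx_j in alpha ∧ beta is (alpha_i * beta_j - alpha_j * beta_i). Collecting: alpha ∧ beta = (2*x + y) dx ∧ dy + (-3*x - y) dx ∧ dz + (y) dy ∧ dz.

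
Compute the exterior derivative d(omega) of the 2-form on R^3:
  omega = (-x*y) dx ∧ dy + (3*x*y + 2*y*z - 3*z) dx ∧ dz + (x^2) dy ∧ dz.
d(omega) = (-x - 2*z) dx ∧ dy ∧ dz

For a 2-form omega = sum_{i<j} g_{ij} dx_i ∧ dx_j, the exterior derivative is
  d(omega) = sum_{i<j} d(g_{ij}) ∧ dx_i ∧ dx_j = sum_{i<j, k} (∂g_{ij}/∂x_k) dx_k ∧ dx_i ∧ dx_j.
Expand each term, using dx_k ∧ dx_i ∧ dx_j = sgn(permutation) dx_{(a)} ∧ dx_{(b)} ∧ dx_{(c)} with (a < b < c) sorted:
  d(3*x*y + 2*y*z - 3*z) includes (∂/∂y)(3*x*y + 2*y*z - 3*z) dy = (3*x + 2*z) dy, which multiplied by dx ∧ dz gives (-3*x - 2*z) dx ∧ dy ∧ dz
  d(x^2) includes (∂/∂x)(x^2) dx = (2*x) dx, which multiplied by dy ∧ dz gives (2*x) dx ∧ dy ∧ dz
Collecting like 3-forms: d(omega) = (-x - 2*z) dx ∧ dy ∧ dz.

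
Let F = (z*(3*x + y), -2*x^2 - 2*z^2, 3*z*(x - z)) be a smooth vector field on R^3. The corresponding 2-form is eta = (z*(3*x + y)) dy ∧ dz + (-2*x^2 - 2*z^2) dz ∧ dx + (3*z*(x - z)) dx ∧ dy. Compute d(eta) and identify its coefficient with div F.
d(eta) = (3*x - 3*z) dx ∧ dy ∧ dz; div F = 3*x - 3*z

For a 2-form in R^3 of the form above, applying d gives a 3-form with coefficient ∂P/∂x + ∂Q/∂y + ∂R/∂z:
  ∂P/∂x = 3*z
  ∂Q/∂y = 0
  ∂R/∂z = 3*x - 6*z
Sum = 3*x - 3*z, which is exactly div F.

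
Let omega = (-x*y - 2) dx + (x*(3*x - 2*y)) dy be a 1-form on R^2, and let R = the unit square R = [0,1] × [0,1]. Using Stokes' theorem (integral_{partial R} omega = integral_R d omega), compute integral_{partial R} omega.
integral_(partial R) omega = 5/2

Stokes: integral_partial_R omega = integral_R d omega with d omega = (∂Q/∂x - ∂P/∂y) dx ∧ dy.
  ∂Q/∂x = 6*x - 2*y
  ∂P/∂y = -x
  integrand = ∂Q/∂x - ∂P/∂y = 7*x - 2*y.
Integrating over R: integral_0^1 integral_0^1 (7*x - 2*y) dx dy = 5/2.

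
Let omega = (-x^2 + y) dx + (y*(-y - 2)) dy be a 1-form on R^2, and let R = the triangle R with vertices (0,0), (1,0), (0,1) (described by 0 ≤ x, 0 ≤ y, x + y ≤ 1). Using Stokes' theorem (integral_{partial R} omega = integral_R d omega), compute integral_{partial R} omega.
integral_(partial R) omega = -1/2

Stokes: integral_partial_R omega = integral_R d omega with d omega = (∂Q/∂x - ∂P/∂y) dx ∧ dy.
  ∂Q/∂x = 0
  ∂P/∂y = 1
  integrand = ∂Q/∂x - ∂P/∂y = -1.
Integrating over R: integral_0^1 integral_0^{1-x} (-1) dy dx = -1/2.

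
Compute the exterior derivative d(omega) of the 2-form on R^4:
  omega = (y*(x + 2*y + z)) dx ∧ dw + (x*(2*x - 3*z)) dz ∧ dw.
d(omega) = (-x - 4*y - z) dx ∧ dy ∧ dw + (4*x - y - 3*z) dx ∧ dz ∧ dw

For a 2-form omega = sum_{i<j} g_{ij} dx_i ∧ dx_j, the exterior derivative is
  d(omega) = sum_{i<j} d(g_{ij}) ∧ dx_i ∧ dx_j = sum_{i<j, k} (∂g_{ij}/∂x_k) dx_k ∧ dx_i ∧ dx_j.
Expand each term, using dx_k ∧ dx_i ∧ dx_j = sgn(permutation) dx_{(a)} ∧ dx_{(b)} ∧ dx_{(c)} with (a < b < c) sorted:
  d(y*(x + 2*y + z)) includes (∂/∂y)(y*(x + 2*y + z)) dy = (x + 4*y + z) dy, which multiplied by dx ∧ dw gives (-x - 4*y - z) dx ∧ dy ∧ dw
  d(y*(x + 2*y + z)) includes (∂/∂z)(y*(x + 2*y + z)) dz = (y) dz, which multiplied by dx ∧ dw gives (-y) dx ∧ dz ∧ dw
  d(x*(2*x - 3*z)) includes (∂/∂x)(x*(2*x - 3*z)) dx = (4*x - 3*z) dx, which multiplied by dz ∧ dw gives (4*x - 3*z) dx ∧ dz ∧ dw
Collecting like 3-forms: d(omega) = (-x - 4*y - z) dx ∧ dy ∧ dw + (4*x - y - 3*z) dx ∧ dz ∧ dw.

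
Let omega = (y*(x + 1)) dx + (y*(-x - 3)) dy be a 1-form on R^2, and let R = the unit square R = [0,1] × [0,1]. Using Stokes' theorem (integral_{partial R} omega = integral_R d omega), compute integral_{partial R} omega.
integral_(partial R) omega = -2

Stokes: integral_partial_R omega = integral_R d omega with d omega = (∂Q/∂x - ∂P/∂y) dx ∧ dy.
  ∂Q/∂x = -y
  ∂P/∂y = x + 1
  integrand = ∂Q/∂x - ∂P/∂y = -x - y - 1.
Integrating over R: integral_0^1 integral_0^1 (-x - y - 1) dx dy = -2.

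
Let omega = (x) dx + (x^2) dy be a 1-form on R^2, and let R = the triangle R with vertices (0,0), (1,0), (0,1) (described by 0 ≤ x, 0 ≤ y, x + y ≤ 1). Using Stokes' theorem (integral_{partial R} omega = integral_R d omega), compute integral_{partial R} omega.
integral_(partial R) omega = 1/3

Stokes: integral_partial_R omega = integral_R d omega with d omega = (∂Q/∂x - ∂P/∂y) dx ∧ dy.
  ∂Q/∂x = 2*x
  ∂P/∂y = 0
  integrand = ∂Q/∂x - ∂P/∂y = 2*x.
Integrating over R: integral_0^1 integral_0^{1-x} (2*x) dy dx = 1/3.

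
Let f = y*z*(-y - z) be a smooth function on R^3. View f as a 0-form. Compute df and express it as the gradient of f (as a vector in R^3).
df = (0) dx + (z*(-2*y - z)) dy + (y*(-y - 2*z)) dz; grad f = (0, z*(-2*y - z), y*(-y - 2*z))

For a 0-form f, d f = (∂f/∂x) dx + (∂f/∂y) dy + (∂f/∂z) dz. The components of the vector representation are exactly the entries of grad f in Cartesian coordinates:
  ∂f/∂x = 0
  ∂f/∂y = z*(-2*y - z)
  ∂f/∂z = y*(-y - 2*z).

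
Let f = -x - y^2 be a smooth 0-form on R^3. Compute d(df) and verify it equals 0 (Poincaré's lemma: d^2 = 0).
d(df) = 0

Step 1: df = sum_i (∂f/∂x_i) dx_i = (-1) dx + (-2*y) dy + (0) dz.
Step 2: Apply d again. Using the 1-form formula, the coefficient of dx ∧ dy in d(df) is ∂^2 f/∂x ∂y - ∂^2 f/∂y ∂x = (0) - (0) = 0 (equality of mixed partials for smooth f).
Similarly for dx ∧ dz and dy ∧ dz — all coefficients vanish. So d(df) = 0.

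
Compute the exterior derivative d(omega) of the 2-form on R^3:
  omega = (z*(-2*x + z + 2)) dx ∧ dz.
d(omega) = 0

For a 2-form omega = sum_{i<j} g_{ij} dx_i ∧ dx_j, the exterior derivative is
  d(omega) = sum_{i<j} d(g_{ij}) ∧ dx_i ∧ dx_j = sum_{i<j, k} (∂g_{ij}/∂x_k) dx_k ∧ dx_i ∧ dx_j.
Expand each term, using dx_k ∧ dx_i ∧ dx_j = sgn(permutation) dx_{(a)} ∧ dx_{(b)} ∧ dx_{(c)} with (a < b < c) sorted:

Collecting like 3-forms: d(omega) = 0.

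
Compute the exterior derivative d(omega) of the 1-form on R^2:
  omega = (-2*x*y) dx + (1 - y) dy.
d(omega) = (2*x) dx ∧ dy

For a 1-form omega = sum_i f_i dx_i, the exterior derivative is
  d(omega) = sum_{i < j} (∂f_j/∂x_i - ∂f_i/∂x_j) dx_i ∧ dx_j.
  coefficient of dx ∧ dy: ∂f_2/∂x - ∂f_1/∂y = ∂(1 - y)/∂x - ∂(-2*x*y)/∂y = 2*x
Assembling: d(omega) = (2*x) dx ∧ dy.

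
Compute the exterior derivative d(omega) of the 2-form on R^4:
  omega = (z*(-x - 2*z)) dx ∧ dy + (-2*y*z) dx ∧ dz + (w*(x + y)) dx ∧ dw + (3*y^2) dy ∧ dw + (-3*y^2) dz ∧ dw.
d(omega) = (-x - 2*z) dx ∧ dy ∧ dz + (-w) dx ∧ dy ∧ dw + (-6*y) dy ∧ dz ∧ dw

For a 2-form omega = sum_{i<j} g_{ij} dx_i ∧ dx_j, the exterior derivative is
  d(omega) = sum_{i<j} d(g_{ij}) ∧ dx_i ∧ dx_j = sum_{i<j, k} (∂g_{ij}/∂x_k) dx_k ∧ dx_i ∧ dx_j.
Expand each term, using dx_k ∧ dx_i ∧ dx_j = sgn(permutation) dx_{(a)} ∧ dx_{(b)} ∧ dx_{(c)} with (a < b < c) sorted:
  d(z*(-x - 2*z)) includes (∂/∂z)(z*(-x - 2*z)) dz = (-x - 4*z) dz, which multiplied by dx ∧ dy gives (-x - 4*z) dx ∧ dy ∧ dz
  d(-2*y*z) includes (∂/∂y)(-2*y*z) dy = (-2*z) dy, which multiplied by dx ∧ dz gives (2*z) dx ∧ dy ∧ dz
  d(w*(x + y)) includes (∂/∂y)(w*(x + y)) dy = (w) dy, which multiplied by dx ∧ dw gives (-w) dx ∧ dy ∧ dw
  d(-3*y^2) includes (∂/∂y)(-3*y^2) dy = (-6*y) dy, which multiplied by dz ∧ dw gives (-6*y) dy ∧ dz ∧ dw
Collecting like 3-forms: d(omega) = (-x - 2*z) dx ∧ dy ∧ dz + (-w) dx ∧ dy ∧ dw + (-6*y) dy ∧ dz ∧ dw.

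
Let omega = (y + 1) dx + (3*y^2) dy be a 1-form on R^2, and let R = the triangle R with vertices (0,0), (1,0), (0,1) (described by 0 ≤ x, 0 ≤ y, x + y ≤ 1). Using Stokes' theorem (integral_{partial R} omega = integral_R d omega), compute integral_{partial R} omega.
integral_(partial R) omega = -1/2

Stokes: integral_partial_R omega = integral_R d omega with d omega = (∂Q/∂x - ∂P/∂y) dx ∧ dy.
  ∂Q/∂x = 0
  ∂P/∂y = 1
  integrand = ∂Q/∂x - ∂P/∂y = -1.
Integrating over R: integral_0^1 integral_0^{1-x} (-1) dy dx = -1/2.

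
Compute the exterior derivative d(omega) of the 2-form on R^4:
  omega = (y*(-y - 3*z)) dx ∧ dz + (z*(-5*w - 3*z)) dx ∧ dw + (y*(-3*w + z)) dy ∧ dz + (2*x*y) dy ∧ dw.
d(omega) = (2*y + 3*z) dx ∧ dy ∧ dz + (5*w + 6*z) dx ∧ dz ∧ dw + (-3*y) dy ∧ dz ∧ dw + (2*y) dx ∧ dy ∧ dw

For a 2-form omega = sum_{i<j} g_{ij} dx_i ∧ dx_j, the exterior derivative is
  d(omega) = sum_{i<j} d(g_{ij}) ∧ dx_i ∧ dx_j = sum_{i<j, k} (∂g_{ij}/∂x_k) dx_k ∧ dx_i ∧ dx_j.
Expand each term, using dx_k ∧ dx_i ∧ dx_j = sgn(permutation) dx_{(a)} ∧ dx_{(b)} ∧ dx_{(c)} with (a < b < c) sorted:
  d(y*(-y - 3*z)) includes (∂/∂y)(y*(-y - 3*z)) dy = (-2*y - 3*z) dy, which multiplied by dx ∧ dz gives (2*y + 3*z) dx ∧ dy ∧ dz
  d(z*(-5*w - 3*z)) includes (∂/∂z)(z*(-5*w - 3*z)) dz = (-5*w - 6*z) dz, which multiplied by dx ∧ dw gives (5*w + 6*z) dx ∧ dz ∧ dw
  d(y*(-3*w + z)) includes (∂/∂w)(y*(-3*w + z)) dw = (-3*y) dw, which multiplied by dy ∧ dz gives (-3*y) dy ∧ dz ∧ dw
  d(2*x*y) includes (∂/∂x)(2*x*y) dx = (2*y) dx, which multiplied by dy ∧ dw gives (2*y) dx ∧ dy ∧ dw
Collecting like 3-forms: d(omega) = (2*y + 3*z) dx ∧ dy ∧ dz + (5*w + 6*z) dx ∧ dz ∧ dw + (-3*y) dy ∧ dz ∧ dw + (2*y) dx ∧ dy ∧ dw.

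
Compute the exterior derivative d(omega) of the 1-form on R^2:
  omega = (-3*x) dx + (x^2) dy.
d(omega) = (2*x) dx ∧ dy

For a 1-form omega = sum_i f_i dx_i, the exterior derivative is
  d(omega) = sum_{i < j} (∂f_j/∂x_i - ∂f_i/∂x_j) dx_i ∧ dx_j.
  coefficient of dx ∧ dy: ∂f_2/∂x - ∂f_1/∂y = ∂(x^2)/∂x - ∂(-3*x)/∂y = 2*x
Assembling: d(omega) = (2*x) dx ∧ dy.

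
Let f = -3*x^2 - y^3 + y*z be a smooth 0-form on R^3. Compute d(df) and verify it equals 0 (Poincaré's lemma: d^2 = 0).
d(df) = 0

Step 1: df = sum_i (∂f/∂x_i) dx_i = (-6*x) dx + (-3*y^2 + z) dy + (y) dz.
Step 2: Apply d again. Using the 1-form formula, the coefficient of dx ∧ dy in d(df) is ∂^2 f/∂x ∂y - ∂^2 f/∂y ∂x = (0) - (0) = 0 (equality of mixed partials for smooth f).
Similarly for dx ∧ dz and dy ∧ dz — all coefficients vanish. So d(df) = 0.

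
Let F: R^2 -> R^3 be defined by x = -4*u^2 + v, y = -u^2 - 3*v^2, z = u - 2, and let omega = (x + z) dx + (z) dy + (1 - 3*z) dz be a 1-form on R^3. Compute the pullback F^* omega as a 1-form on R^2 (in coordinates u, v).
F^* omega = (32*u^3 - 10*u^2 - 8*u*v + 17*u + 7) du + (-4*u^2 - 6*u*v + u + 13*v - 2) dv

Using F^*(f dg) = (f ∘ F) d(g ∘ F), substitute each coordinate x_i by F_i(u, v) in f_i, and replace dx_i by d F_i = (∂F_i/∂u) du + (∂F_i/∂v) dv.
  For the x component: f_1(F) = -4*u^2 + u + v - 2; d F_1 = (-8*u) du + (1) dv
  For the y component: f_2(F) = u - 2; d F_2 = (-2*u) du + (-6*v) dv
  For the z component: f_3(F) = 7 - 3*u; d F_3 = (1) du + (0) dv
Combining and collecting du, dv coefficients:
  coeff of du: 32*u^3 - 10*u^2 - 8*u*v + 17*u + 7
  coeff of dv: -4*u^2 - 6*u*v + u + 13*v - 2
F^* omega = (32*u^3 - 10*u^2 - 8*u*v + 17*u + 7) du + (-4*u^2 - 6*u*v + u + 13*v - 2) dv.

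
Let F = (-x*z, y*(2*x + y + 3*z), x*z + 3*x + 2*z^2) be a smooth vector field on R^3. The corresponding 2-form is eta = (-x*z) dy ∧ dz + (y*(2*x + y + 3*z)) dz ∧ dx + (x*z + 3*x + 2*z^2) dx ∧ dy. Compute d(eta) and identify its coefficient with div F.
d(eta) = (3*x + 2*y + 6*z) dx ∧ dy ∧ dz; div F = 3*x + 2*y + 6*z

For a 2-form in R^3 of the form above, applying d gives a 3-form with coefficient ∂P/∂x + ∂Q/∂y + ∂R/∂z:
  ∂P/∂x = -z
  ∂Q/∂y = 2*x + 2*y + 3*z
  ∂R/∂z = x + 4*z
Sum = 3*x + 2*y + 6*z, which is exactly div F.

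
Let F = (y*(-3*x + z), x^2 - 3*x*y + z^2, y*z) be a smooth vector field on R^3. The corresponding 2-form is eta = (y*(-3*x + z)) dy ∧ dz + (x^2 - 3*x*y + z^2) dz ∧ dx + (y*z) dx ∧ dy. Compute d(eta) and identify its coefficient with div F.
d(eta) = (-3*x - 2*y) dx ∧ dy ∧ dz; div F = -3*x - 2*y

For a 2-form in R^3 of the form above, applying d gives a 3-form with coefficient ∂P/∂x + ∂Q/∂y + ∂R/∂z:
  ∂P/∂x = -3*y
  ∂Q/∂y = -3*x
  ∂R/∂z = y
Sum = -3*x - 2*y, which is exactly div F.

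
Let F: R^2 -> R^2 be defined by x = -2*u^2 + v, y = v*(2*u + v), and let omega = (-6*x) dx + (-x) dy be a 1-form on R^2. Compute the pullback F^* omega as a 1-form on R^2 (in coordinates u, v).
F^* omega = (-48*u^3 + 4*u^2*v + 24*u*v - 2*v^2) du + (4*u^3 + 4*u^2*v + 12*u^2 - 2*u*v - 2*v^2 - 6*v) dv

Using F^*(f dg) = (f ∘ F) d(g ∘ F), substitute each coordinate x_i by F_i(u, v) in f_i, and replace dx_i by d F_i = (∂F_i/∂u) du + (∂F_i/∂v) dv.
  For the x component: f_1(F) = 12*u^2 - 6*v; d F_1 = (-4*u) du + (1) dv
  For the y component: f_2(F) = 2*u^2 - v; d F_2 = (2*v) du + (2*u + 2*v) dv
Combining and collecting du, dv coefficients:
  coeff of du: -48*u^3 + 4*u^2*v + 24*u*v - 2*v^2
  coeff of dv: 4*u^3 + 4*u^2*v + 12*u^2 - 2*u*v - 2*v^2 - 6*v
F^* omega = (-48*u^3 + 4*u^2*v + 24*u*v - 2*v^2) du + (4*u^3 + 4*u^2*v + 12*u^2 - 2*u*v - 2*v^2 - 6*v) dv.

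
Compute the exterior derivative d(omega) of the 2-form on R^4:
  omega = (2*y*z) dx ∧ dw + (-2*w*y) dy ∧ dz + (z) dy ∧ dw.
d(omega) = (-2*z) dx ∧ dy ∧ dw + (-2*y) dx ∧ dz ∧ dw + (-2*y - 1) dy ∧ dz ∧ dw

For a 2-form omega = sum_{i<j} g_{ij} dx_i ∧ dx_j, the exterior derivative is
  d(omega) = sum_{i<j} d(g_{ij}) ∧ dx_i ∧ dx_j = sum_{i<j, k} (∂g_{ij}/∂x_k) dx_k ∧ dx_i ∧ dx_j.
Expand each term, using dx_k ∧ dx_i ∧ dx_j = sgn(permutation) dx_{(a)} ∧ dx_{(b)} ∧ dx_{(c)} with (a < b < c) sorted:
  d(2*y*z) includes (∂/∂y)(2*y*z) dy = (2*z) dy, which multiplied by dx ∧ dw gives (-2*z) dx ∧ dy ∧ dw
  d(2*y*z) includes (∂/∂z)(2*y*z) dz = (2*y) dz, which multiplied by dx ∧ dw gives (-2*y) dx ∧ dz ∧ dw
  d(-2*w*y) includes (∂/∂w)(-2*w*y) dw = (-2*y) dw, which multiplied by dy ∧ dz gives (-2*y) dy ∧ dz ∧ dw
  d(z) includes (∂/∂z)(z) dz = (1) dz, which multiplied by dy ∧ dw gives (-1) dy ∧ dz ∧ dw
Collecting like 3-forms: d(omega) = (-2*z) dx ∧ dy ∧ dw + (-2*y) dx ∧ dz ∧ dw + (-2*y - 1) dy ∧ dz ∧ dw.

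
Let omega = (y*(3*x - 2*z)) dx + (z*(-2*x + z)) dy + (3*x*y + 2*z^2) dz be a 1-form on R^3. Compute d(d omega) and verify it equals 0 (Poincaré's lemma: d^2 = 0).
d(d omega) = 0

Step 1: d omega = sum_{i<j} (∂f_j/∂x_i - ∂f_i/∂x_j) dx_i ∧ dx_j:
  coeff of dx ∧ dy: -3*x
  coeff of dx ∧ dz: 5*y
  coeff of dy ∧ dz: 5*x - 2*z
Step 2: Apply d again to each 2-form coefficient. The only possible 3-form in R^3 is dx ∧ dy ∧ dz, with coefficient
  ∂(coeff of dy∧dz)/∂x - ∂(coeff of dx∧dz)/∂y + ∂(coeff of dx∧dy)/∂z
  = ∂/∂x (5*x - 2*z) - ∂/∂y (5*y) + ∂/∂z (-3*x).
Each of these terms simplifies to sums of mixed partials that cancel in pairs. The result is 0 (by equality of mixed partials for smooth functions — Schwarz / Clairaut).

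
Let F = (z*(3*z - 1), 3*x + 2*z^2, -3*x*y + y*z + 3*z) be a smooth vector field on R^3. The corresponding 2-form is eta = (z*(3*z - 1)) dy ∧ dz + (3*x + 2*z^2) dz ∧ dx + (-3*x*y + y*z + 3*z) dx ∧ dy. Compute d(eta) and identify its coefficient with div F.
d(eta) = (y + 3) dx ∧ dy ∧ dz; div F = y + 3

For a 2-form in R^3 of the form above, applying d gives a 3-form with coefficient ∂P/∂x + ∂Q/∂y + ∂R/∂z:
  ∂P/∂x = 0
  ∂Q/∂y = 0
  ∂R/∂z = y + 3
Sum = y + 3, which is exactly div F.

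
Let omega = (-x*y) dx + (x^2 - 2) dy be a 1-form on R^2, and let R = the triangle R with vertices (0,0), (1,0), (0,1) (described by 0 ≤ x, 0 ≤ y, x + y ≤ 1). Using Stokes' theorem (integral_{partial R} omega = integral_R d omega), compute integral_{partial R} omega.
integral_(partial R) omega = 1/2

Stokes: integral_partial_R omega = integral_R d omega with d omega = (∂Q/∂x - ∂P/∂y) dx ∧ dy.
  ∂Q/∂x = 2*x
  ∂P/∂y = -x
  integrand = ∂Q/∂x - ∂P/∂y = 3*x.
Integrating over R: integral_0^1 integral_0^{1-x} (3*x) dy dx = 1/2.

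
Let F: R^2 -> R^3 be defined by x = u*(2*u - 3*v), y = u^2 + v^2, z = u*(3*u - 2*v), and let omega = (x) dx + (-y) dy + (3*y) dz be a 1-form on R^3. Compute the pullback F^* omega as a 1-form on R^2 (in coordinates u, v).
F^* omega = (24*u^3 - 24*u^2*v + 25*u*v^2 - 6*v^3) du + (-12*u^3 + 7*u^2*v - 6*u*v^2 - 2*v^3) dv

Using F^*(f dg) = (f ∘ F) d(g ∘ F), substitute each coordinate x_i by F_i(u, v) in f_i, and replace dx_i by d F_i = (∂F_i/∂u) du + (∂F_i/∂v) dv.
  For the x component: f_1(F) = u*(2*u - 3*v); d F_1 = (4*u - 3*v) du + (-3*u) dv
  For the y component: f_2(F) = -u^2 - v^2; d F_2 = (2*u) du + (2*v) dv
  For the z component: f_3(F) = 3*u^2 + 3*v^2; d F_3 = (6*u - 2*v) du + (-2*u) dv
Combining and collecting du, dv coefficients:
  coeff of du: 24*u^3 - 24*u^2*v + 25*u*v^2 - 6*v^3
  coeff of dv: -12*u^3 + 7*u^2*v - 6*u*v^2 - 2*v^3
F^* omega = (24*u^3 - 24*u^2*v + 25*u*v^2 - 6*v^3) du + (-12*u^3 + 7*u^2*v - 6*u*v^2 - 2*v^3) dv.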